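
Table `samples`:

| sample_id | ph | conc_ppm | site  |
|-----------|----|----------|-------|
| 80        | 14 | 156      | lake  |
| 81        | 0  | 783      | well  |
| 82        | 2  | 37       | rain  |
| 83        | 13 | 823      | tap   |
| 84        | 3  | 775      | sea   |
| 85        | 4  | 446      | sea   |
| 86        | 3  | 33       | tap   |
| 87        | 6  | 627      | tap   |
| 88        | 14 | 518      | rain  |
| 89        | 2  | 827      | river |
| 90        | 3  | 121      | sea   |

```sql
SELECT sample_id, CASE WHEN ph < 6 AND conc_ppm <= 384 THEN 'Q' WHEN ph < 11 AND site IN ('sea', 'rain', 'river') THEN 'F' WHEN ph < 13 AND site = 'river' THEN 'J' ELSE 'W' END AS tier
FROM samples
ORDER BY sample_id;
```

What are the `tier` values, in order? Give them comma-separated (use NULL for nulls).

sample_id=80: ELSE → W
sample_id=81: ELSE → W
sample_id=82: ph < 6 AND conc_ppm <= 384 → Q
sample_id=83: ELSE → W
sample_id=84: ph < 11 AND site IN ('sea', 'rain', 'river') → F
sample_id=85: ph < 11 AND site IN ('sea', 'rain', 'river') → F
sample_id=86: ph < 6 AND conc_ppm <= 384 → Q
sample_id=87: ELSE → W
sample_id=88: ELSE → W
sample_id=89: ph < 11 AND site IN ('sea', 'rain', 'river') → F
sample_id=90: ph < 6 AND conc_ppm <= 384 → Q

W, W, Q, W, F, F, Q, W, W, F, Q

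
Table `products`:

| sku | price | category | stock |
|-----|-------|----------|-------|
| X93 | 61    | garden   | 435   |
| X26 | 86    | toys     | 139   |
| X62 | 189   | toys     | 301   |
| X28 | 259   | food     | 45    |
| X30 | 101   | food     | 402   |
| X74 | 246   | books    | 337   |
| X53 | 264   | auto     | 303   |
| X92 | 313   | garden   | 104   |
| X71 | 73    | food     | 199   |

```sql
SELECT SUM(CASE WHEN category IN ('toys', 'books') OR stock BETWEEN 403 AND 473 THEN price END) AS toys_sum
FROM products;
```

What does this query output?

582

sku=X93: ✓ → 61
sku=X26: ✓ → 86
sku=X62: ✓ → 189
sku=X28: ✗
sku=X30: ✗
sku=X74: ✓ → 246
sku=X53: ✗
sku=X92: ✗
sku=X71: ✗
toys_sum = 61 + 86 + 189 + 246 = 582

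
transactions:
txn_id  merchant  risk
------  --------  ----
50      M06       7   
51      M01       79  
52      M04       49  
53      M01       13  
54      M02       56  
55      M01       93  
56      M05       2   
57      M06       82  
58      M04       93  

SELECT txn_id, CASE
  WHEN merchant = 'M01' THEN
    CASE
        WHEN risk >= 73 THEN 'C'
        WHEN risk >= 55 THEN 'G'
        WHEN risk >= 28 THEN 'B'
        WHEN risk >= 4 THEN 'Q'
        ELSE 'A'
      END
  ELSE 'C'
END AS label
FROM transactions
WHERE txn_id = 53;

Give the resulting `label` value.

Q

txn_id = 53: merchant=M01, risk=13.
merchant='M01' → inner[risk >= 4] → Q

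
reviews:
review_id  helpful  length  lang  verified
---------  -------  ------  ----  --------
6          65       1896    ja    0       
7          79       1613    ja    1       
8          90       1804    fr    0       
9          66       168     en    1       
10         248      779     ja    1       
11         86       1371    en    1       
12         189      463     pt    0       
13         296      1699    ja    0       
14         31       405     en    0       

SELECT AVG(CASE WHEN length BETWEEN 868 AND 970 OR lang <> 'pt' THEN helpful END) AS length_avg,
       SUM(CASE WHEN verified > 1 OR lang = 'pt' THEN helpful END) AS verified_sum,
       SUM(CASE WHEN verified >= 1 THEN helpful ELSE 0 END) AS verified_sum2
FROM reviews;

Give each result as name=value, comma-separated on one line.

length_avg=120.125, verified_sum=189, verified_sum2=479

[length_avg: length BETWEEN 868 AND 970 OR lang <> 'pt']
review_id=6: ✓ → 65
review_id=7: ✓ → 79
review_id=8: ✓ → 90
review_id=9: ✓ → 66
review_id=10: ✓ → 248
review_id=11: ✓ → 86
review_id=12: ✗
review_id=13: ✓ → 296
review_id=14: ✓ → 31
length_avg = (65 + 79 + 90 + 66 + 248 + 86 + 296 + 31) / 8 = 120.125
—
[verified_sum: verified > 1 OR lang = 'pt']
review_id=6: ✗
review_id=7: ✗
review_id=8: ✗
review_id=9: ✗
review_id=10: ✗
review_id=11: ✗
review_id=12: ✓ → 189
review_id=13: ✗
review_id=14: ✗
verified_sum = 189
—
[verified_sum2: verified >= 1]
review_id=6: ✗
review_id=7: ✓ → 79
review_id=8: ✗
review_id=9: ✓ → 66
review_id=10: ✓ → 248
review_id=11: ✓ → 86
review_id=12: ✗
review_id=13: ✗
review_id=14: ✗
verified_sum2 = 79 + 66 + 248 + 86 = 479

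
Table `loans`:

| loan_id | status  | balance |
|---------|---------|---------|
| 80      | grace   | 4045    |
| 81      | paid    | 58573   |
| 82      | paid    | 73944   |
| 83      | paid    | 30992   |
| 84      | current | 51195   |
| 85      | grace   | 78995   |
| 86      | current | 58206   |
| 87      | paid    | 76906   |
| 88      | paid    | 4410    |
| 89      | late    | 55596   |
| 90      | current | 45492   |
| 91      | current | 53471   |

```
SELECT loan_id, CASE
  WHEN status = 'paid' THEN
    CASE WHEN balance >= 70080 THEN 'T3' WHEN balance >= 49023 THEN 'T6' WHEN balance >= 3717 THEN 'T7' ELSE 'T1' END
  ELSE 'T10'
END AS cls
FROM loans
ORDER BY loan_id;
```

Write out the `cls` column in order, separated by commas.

loan_id=80: status='grace' → outer ELSE → T10
loan_id=81: status='paid' → inner[balance >= 49023] → T6
loan_id=82: status='paid' → inner[balance >= 70080] → T3
loan_id=83: status='paid' → inner[balance >= 3717] → T7
loan_id=84: status='current' → outer ELSE → T10
loan_id=85: status='grace' → outer ELSE → T10
loan_id=86: status='current' → outer ELSE → T10
loan_id=87: status='paid' → inner[balance >= 70080] → T3
loan_id=88: status='paid' → inner[balance >= 3717] → T7
loan_id=89: status='late' → outer ELSE → T10
loan_id=90: status='current' → outer ELSE → T10
loan_id=91: status='current' → outer ELSE → T10

T10, T6, T3, T7, T10, T10, T10, T3, T7, T10, T10, T10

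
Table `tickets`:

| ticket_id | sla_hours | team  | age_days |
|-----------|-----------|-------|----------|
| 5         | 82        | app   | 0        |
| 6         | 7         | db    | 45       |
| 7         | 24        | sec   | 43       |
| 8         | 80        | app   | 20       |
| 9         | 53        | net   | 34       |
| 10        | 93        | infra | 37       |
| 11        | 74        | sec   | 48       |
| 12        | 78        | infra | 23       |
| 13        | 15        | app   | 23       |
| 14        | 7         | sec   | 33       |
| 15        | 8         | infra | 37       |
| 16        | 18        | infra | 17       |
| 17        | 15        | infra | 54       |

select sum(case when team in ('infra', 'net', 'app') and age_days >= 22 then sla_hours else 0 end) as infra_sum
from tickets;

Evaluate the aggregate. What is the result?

ticket_id=5: ✗
ticket_id=6: ✗
ticket_id=7: ✗
ticket_id=8: ✗
ticket_id=9: ✓ → 53
ticket_id=10: ✓ → 93
ticket_id=11: ✗
ticket_id=12: ✓ → 78
ticket_id=13: ✓ → 15
ticket_id=14: ✗
ticket_id=15: ✓ → 8
ticket_id=16: ✗
ticket_id=17: ✓ → 15
infra_sum = 53 + 93 + 78 + 15 + 8 + 15 = 262

262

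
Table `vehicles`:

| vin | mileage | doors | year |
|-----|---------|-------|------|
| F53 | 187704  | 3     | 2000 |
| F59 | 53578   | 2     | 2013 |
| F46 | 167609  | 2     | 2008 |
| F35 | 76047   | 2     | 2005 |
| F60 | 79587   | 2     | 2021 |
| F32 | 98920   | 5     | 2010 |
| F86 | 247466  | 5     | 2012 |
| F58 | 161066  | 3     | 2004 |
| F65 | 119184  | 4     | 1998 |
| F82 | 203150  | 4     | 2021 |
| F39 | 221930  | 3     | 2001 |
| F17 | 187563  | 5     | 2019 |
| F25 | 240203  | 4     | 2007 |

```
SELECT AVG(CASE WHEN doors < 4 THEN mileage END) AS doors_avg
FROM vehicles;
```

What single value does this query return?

135360.1428571429

vin=F53: ✓ → 187704
vin=F59: ✓ → 53578
vin=F46: ✓ → 167609
vin=F35: ✓ → 76047
vin=F60: ✓ → 79587
vin=F32: ✗
vin=F86: ✗
vin=F58: ✓ → 161066
vin=F65: ✗
vin=F82: ✗
vin=F39: ✓ → 221930
vin=F17: ✗
vin=F25: ✗
doors_avg = (187704 + 53578 + 167609 + 76047 + 79587 + 161066 + 221930) / 7 = 135360.1428571429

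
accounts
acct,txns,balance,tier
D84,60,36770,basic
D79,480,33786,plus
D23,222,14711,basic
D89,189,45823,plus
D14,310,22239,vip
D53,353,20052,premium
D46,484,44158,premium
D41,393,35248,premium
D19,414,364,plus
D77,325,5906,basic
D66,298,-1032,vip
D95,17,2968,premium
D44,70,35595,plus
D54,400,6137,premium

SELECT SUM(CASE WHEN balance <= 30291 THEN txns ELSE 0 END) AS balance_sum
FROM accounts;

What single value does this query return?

acct=D84: ✗
acct=D79: ✗
acct=D23: ✓ → 222
acct=D89: ✗
acct=D14: ✓ → 310
acct=D53: ✓ → 353
acct=D46: ✗
acct=D41: ✗
acct=D19: ✓ → 414
acct=D77: ✓ → 325
acct=D66: ✓ → 298
acct=D95: ✓ → 17
acct=D44: ✗
acct=D54: ✓ → 400
balance_sum = 222 + 310 + 353 + 414 + 325 + 298 + 17 + 400 = 2339

2339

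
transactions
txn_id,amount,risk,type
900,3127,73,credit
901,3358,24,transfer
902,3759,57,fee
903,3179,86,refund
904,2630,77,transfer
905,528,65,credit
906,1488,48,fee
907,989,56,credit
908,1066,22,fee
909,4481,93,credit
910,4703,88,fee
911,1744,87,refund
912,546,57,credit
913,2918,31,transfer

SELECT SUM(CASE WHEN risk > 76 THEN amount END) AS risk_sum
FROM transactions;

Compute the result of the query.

16737

txn_id=900: ✗
txn_id=901: ✗
txn_id=902: ✗
txn_id=903: ✓ → 3179
txn_id=904: ✓ → 2630
txn_id=905: ✗
txn_id=906: ✗
txn_id=907: ✗
txn_id=908: ✗
txn_id=909: ✓ → 4481
txn_id=910: ✓ → 4703
txn_id=911: ✓ → 1744
txn_id=912: ✗
txn_id=913: ✗
risk_sum = 3179 + 2630 + 4481 + 4703 + 1744 = 16737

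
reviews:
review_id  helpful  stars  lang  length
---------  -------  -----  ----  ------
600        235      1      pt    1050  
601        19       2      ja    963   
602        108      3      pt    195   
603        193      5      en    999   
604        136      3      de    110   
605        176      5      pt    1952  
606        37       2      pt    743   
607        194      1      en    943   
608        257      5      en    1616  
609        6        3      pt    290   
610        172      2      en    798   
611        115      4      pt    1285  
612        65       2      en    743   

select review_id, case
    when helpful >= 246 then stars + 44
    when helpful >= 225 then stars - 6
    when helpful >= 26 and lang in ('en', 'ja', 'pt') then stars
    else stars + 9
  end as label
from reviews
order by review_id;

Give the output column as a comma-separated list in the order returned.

-5, 11, 3, 5, 12, 5, 2, 1, 49, 12, 2, 4, 2

review_id=600: helpful >= 225 → -5
review_id=601: ELSE → 11
review_id=602: helpful >= 26 and lang in ('en', 'ja', 'pt') → 3
review_id=603: helpful >= 26 and lang in ('en', 'ja', 'pt') → 5
review_id=604: ELSE → 12
review_id=605: helpful >= 26 and lang in ('en', 'ja', 'pt') → 5
review_id=606: helpful >= 26 and lang in ('en', 'ja', 'pt') → 2
review_id=607: helpful >= 26 and lang in ('en', 'ja', 'pt') → 1
review_id=608: helpful >= 246 → 49
review_id=609: ELSE → 12
review_id=610: helpful >= 26 and lang in ('en', 'ja', 'pt') → 2
review_id=611: helpful >= 26 and lang in ('en', 'ja', 'pt') → 4
review_id=612: helpful >= 26 and lang in ('en', 'ja', 'pt') → 2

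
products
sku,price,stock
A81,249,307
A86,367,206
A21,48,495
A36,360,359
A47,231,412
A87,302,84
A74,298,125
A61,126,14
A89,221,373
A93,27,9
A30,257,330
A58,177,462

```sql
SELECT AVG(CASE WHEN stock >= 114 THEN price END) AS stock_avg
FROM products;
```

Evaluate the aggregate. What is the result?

sku=A81: ✓ → 249
sku=A86: ✓ → 367
sku=A21: ✓ → 48
sku=A36: ✓ → 360
sku=A47: ✓ → 231
sku=A87: ✗
sku=A74: ✓ → 298
sku=A61: ✗
sku=A89: ✓ → 221
sku=A93: ✗
sku=A30: ✓ → 257
sku=A58: ✓ → 177
stock_avg = (249 + 367 + 48 + 360 + 231 + 298 + 221 + 257 + 177) / 9 = 245.3333333333

245.3333333333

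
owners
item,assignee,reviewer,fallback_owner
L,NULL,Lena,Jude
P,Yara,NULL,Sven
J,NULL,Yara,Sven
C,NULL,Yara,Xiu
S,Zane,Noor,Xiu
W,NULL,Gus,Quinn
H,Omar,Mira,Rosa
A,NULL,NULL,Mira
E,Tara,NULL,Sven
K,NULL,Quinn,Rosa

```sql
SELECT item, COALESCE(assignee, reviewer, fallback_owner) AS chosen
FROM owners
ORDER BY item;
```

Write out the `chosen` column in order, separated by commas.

Mira, Yara, Tara, Omar, Yara, Quinn, Lena, Yara, Zane, Gus

item=A: assignee=NULL, reviewer=NULL, fallback_owner=Mira → Mira
item=C: assignee=NULL, reviewer=Yara → Yara
item=E: assignee=Tara → Tara
item=H: assignee=Omar → Omar
item=J: assignee=NULL, reviewer=Yara → Yara
item=K: assignee=NULL, reviewer=Quinn → Quinn
item=L: assignee=NULL, reviewer=Lena → Lena
item=P: assignee=Yara → Yara
item=S: assignee=Zane → Zane
item=W: assignee=NULL, reviewer=Gus → Gus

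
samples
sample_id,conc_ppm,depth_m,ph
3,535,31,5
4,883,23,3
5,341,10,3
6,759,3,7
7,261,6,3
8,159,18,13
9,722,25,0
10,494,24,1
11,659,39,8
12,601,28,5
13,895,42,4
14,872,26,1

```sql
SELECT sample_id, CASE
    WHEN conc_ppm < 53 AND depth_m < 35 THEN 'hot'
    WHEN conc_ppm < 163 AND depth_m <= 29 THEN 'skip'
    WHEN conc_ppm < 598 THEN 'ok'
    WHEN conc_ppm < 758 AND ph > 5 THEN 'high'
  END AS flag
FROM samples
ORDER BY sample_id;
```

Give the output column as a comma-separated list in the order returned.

ok, NULL, ok, NULL, ok, skip, NULL, ok, high, NULL, NULL, NULL

sample_id=3: conc_ppm < 598 → ok
sample_id=4: (no match → NULL) → NULL
sample_id=5: conc_ppm < 598 → ok
sample_id=6: (no match → NULL) → NULL
sample_id=7: conc_ppm < 598 → ok
sample_id=8: conc_ppm < 163 AND depth_m <= 29 → skip
sample_id=9: (no match → NULL) → NULL
sample_id=10: conc_ppm < 598 → ok
sample_id=11: conc_ppm < 758 AND ph > 5 → high
sample_id=12: (no match → NULL) → NULL
sample_id=13: (no match → NULL) → NULL
sample_id=14: (no match → NULL) → NULL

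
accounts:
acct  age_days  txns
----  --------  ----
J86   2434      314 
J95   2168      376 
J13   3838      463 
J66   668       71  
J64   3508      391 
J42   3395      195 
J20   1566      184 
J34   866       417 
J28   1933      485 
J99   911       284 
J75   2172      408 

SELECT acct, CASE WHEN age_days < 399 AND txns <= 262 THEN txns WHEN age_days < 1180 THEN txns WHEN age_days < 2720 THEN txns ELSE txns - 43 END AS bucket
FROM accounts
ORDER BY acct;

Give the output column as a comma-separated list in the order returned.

420, 184, 485, 417, 152, 348, 71, 408, 314, 376, 284

acct=J13: ELSE → 420
acct=J20: age_days < 2720 → 184
acct=J28: age_days < 2720 → 485
acct=J34: age_days < 1180 → 417
acct=J42: ELSE → 152
acct=J64: ELSE → 348
acct=J66: age_days < 1180 → 71
acct=J75: age_days < 2720 → 408
acct=J86: age_days < 2720 → 314
acct=J95: age_days < 2720 → 376
acct=J99: age_days < 1180 → 284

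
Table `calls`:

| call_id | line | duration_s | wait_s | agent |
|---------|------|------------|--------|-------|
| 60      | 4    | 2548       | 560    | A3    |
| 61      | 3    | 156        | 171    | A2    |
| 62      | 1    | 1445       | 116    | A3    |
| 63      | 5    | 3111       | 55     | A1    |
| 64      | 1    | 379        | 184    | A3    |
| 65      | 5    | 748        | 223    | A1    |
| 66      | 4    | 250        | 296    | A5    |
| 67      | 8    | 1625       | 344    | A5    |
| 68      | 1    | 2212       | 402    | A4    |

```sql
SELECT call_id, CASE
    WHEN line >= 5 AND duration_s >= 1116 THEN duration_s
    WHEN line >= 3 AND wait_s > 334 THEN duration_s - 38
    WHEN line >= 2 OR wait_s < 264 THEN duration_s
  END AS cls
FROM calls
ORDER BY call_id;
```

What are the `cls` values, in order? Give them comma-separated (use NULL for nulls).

call_id=60: line >= 3 AND wait_s > 334 → 2510
call_id=61: line >= 2 OR wait_s < 264 → 156
call_id=62: line >= 2 OR wait_s < 264 → 1445
call_id=63: line >= 5 AND duration_s >= 1116 → 3111
call_id=64: line >= 2 OR wait_s < 264 → 379
call_id=65: line >= 2 OR wait_s < 264 → 748
call_id=66: line >= 2 OR wait_s < 264 → 250
call_id=67: line >= 5 AND duration_s >= 1116 → 1625
call_id=68: (no match → NULL) → NULL

2510, 156, 1445, 3111, 379, 748, 250, 1625, NULL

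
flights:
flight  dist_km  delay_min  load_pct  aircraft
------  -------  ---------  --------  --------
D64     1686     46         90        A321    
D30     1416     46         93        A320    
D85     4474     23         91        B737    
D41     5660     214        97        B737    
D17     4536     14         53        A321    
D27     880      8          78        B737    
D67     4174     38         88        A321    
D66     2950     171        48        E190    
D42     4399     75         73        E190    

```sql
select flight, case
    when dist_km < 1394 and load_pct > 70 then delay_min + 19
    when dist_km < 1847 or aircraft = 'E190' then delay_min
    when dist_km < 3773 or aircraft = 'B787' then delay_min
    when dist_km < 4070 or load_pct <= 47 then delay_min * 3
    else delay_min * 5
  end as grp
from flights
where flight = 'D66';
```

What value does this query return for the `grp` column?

171

flight = D66: dist_km=2950, delay_min=171, load_pct=48, aircraft=E190.
dist_km < 1394 and load_pct > 70 → false
dist_km < 1847 or aircraft = 'E190' → true → 171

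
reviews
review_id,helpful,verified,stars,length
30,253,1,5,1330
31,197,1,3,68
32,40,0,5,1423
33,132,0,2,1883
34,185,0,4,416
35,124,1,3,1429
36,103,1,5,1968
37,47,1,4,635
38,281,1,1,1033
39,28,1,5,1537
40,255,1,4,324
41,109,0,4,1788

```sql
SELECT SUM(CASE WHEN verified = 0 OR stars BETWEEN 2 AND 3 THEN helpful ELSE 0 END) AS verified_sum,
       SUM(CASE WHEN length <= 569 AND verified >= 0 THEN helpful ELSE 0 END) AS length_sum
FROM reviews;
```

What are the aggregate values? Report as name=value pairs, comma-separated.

verified_sum=787, length_sum=637

[verified_sum: verified = 0 OR stars BETWEEN 2 AND 3]
review_id=30: ✗
review_id=31: ✓ → 197
review_id=32: ✓ → 40
review_id=33: ✓ → 132
review_id=34: ✓ → 185
review_id=35: ✓ → 124
review_id=36: ✗
review_id=37: ✗
review_id=38: ✗
review_id=39: ✗
review_id=40: ✗
review_id=41: ✓ → 109
verified_sum = 197 + 40 + 132 + 185 + 124 + 109 = 787
—
[length_sum: length <= 569 AND verified >= 0]
review_id=30: ✗
review_id=31: ✓ → 197
review_id=32: ✗
review_id=33: ✗
review_id=34: ✓ → 185
review_id=35: ✗
review_id=36: ✗
review_id=37: ✗
review_id=38: ✗
review_id=39: ✗
review_id=40: ✓ → 255
review_id=41: ✗
length_sum = 197 + 185 + 255 = 637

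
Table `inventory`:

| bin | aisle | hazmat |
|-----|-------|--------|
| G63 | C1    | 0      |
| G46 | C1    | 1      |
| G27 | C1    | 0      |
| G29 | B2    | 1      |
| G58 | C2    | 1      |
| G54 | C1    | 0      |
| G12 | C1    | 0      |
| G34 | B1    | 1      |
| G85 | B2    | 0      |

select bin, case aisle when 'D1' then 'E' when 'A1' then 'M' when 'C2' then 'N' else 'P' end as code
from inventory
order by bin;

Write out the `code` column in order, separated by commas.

P, P, P, P, P, P, N, P, P

bin=G12: ELSE → P
bin=G27: ELSE → P
bin=G29: ELSE → P
bin=G34: ELSE → P
bin=G46: ELSE → P
bin=G54: ELSE → P
bin=G58: aisle='C2' → N
bin=G63: ELSE → P
bin=G85: ELSE → P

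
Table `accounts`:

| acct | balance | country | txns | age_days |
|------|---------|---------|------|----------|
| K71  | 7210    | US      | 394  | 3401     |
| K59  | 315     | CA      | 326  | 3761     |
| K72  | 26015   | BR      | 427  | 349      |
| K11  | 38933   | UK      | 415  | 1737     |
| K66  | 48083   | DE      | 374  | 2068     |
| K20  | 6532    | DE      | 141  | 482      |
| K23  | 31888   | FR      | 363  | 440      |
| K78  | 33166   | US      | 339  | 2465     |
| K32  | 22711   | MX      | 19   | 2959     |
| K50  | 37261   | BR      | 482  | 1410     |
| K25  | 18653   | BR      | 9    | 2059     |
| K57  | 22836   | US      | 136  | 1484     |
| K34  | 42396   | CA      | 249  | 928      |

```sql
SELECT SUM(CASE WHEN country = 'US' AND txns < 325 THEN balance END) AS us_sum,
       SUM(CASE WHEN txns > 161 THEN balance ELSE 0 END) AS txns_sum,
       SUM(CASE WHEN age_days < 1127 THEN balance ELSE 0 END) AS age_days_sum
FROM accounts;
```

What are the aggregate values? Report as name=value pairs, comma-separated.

[us_sum: country = 'US' AND txns < 325]
acct=K71: ✗
acct=K59: ✗
acct=K72: ✗
acct=K11: ✗
acct=K66: ✗
acct=K20: ✗
acct=K23: ✗
acct=K78: ✗
acct=K32: ✗
acct=K50: ✗
acct=K25: ✗
acct=K57: ✓ → 22836
acct=K34: ✗
us_sum = 22836
—
[txns_sum: txns > 161]
acct=K71: ✓ → 7210
acct=K59: ✓ → 315
acct=K72: ✓ → 26015
acct=K11: ✓ → 38933
acct=K66: ✓ → 48083
acct=K20: ✗
acct=K23: ✓ → 31888
acct=K78: ✓ → 33166
acct=K32: ✗
acct=K50: ✓ → 37261
acct=K25: ✗
acct=K57: ✗
acct=K34: ✓ → 42396
txns_sum = 7210 + 315 + 26015 + 38933 + 48083 + 31888 + 33166 + 37261 + 42396 = 265267
—
[age_days_sum: age_days < 1127]
acct=K71: ✗
acct=K59: ✗
acct=K72: ✓ → 26015
acct=K11: ✗
acct=K66: ✗
acct=K20: ✓ → 6532
acct=K23: ✓ → 31888
acct=K78: ✗
acct=K32: ✗
acct=K50: ✗
acct=K25: ✗
acct=K57: ✗
acct=K34: ✓ → 42396
age_days_sum = 26015 + 6532 + 31888 + 42396 = 106831

us_sum=22836, txns_sum=265267, age_days_sum=106831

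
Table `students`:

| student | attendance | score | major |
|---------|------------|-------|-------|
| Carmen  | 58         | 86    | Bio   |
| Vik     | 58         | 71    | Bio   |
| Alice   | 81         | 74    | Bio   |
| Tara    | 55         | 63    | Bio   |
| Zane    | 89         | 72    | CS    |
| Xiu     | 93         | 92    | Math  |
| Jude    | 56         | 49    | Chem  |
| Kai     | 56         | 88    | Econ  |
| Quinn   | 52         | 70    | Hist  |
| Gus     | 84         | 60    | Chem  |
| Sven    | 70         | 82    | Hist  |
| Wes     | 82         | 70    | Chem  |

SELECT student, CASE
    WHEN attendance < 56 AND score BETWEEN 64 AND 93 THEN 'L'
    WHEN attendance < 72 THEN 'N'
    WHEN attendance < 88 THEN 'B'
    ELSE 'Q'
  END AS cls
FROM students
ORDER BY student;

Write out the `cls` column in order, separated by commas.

B, N, B, N, N, L, N, N, N, B, Q, Q

student=Alice: attendance < 88 → B
student=Carmen: attendance < 72 → N
student=Gus: attendance < 88 → B
student=Jude: attendance < 72 → N
student=Kai: attendance < 72 → N
student=Quinn: attendance < 56 AND score BETWEEN 64 AND 93 → L
student=Sven: attendance < 72 → N
student=Tara: attendance < 72 → N
student=Vik: attendance < 72 → N
student=Wes: attendance < 88 → B
student=Xiu: ELSE → Q
student=Zane: ELSE → Q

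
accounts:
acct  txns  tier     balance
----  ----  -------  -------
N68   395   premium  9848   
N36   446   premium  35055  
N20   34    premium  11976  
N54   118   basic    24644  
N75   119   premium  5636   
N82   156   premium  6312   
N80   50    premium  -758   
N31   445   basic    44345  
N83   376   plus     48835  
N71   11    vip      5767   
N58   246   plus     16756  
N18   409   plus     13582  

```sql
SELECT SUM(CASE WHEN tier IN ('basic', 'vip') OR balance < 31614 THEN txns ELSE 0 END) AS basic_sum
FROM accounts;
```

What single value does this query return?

acct=N68: ✓ → 395
acct=N36: ✗
acct=N20: ✓ → 34
acct=N54: ✓ → 118
acct=N75: ✓ → 119
acct=N82: ✓ → 156
acct=N80: ✓ → 50
acct=N31: ✓ → 445
acct=N83: ✗
acct=N71: ✓ → 11
acct=N58: ✓ → 246
acct=N18: ✓ → 409
basic_sum = 395 + 34 + 118 + 119 + 156 + 50 + 445 + 11 + 246 + 409 = 1983

1983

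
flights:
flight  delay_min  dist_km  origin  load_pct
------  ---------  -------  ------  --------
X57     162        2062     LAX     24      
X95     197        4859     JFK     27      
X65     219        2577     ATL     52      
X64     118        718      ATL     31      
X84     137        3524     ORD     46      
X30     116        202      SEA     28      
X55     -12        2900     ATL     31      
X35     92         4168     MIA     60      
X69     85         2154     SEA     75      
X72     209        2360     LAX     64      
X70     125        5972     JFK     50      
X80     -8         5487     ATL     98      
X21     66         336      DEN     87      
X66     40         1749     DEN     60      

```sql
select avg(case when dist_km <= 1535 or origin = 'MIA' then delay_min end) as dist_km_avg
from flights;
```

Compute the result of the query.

flight=X57: ✗
flight=X95: ✗
flight=X65: ✗
flight=X64: ✓ → 118
flight=X84: ✗
flight=X30: ✓ → 116
flight=X55: ✗
flight=X35: ✓ → 92
flight=X69: ✗
flight=X72: ✗
flight=X70: ✗
flight=X80: ✗
flight=X21: ✓ → 66
flight=X66: ✗
dist_km_avg = (118 + 116 + 92 + 66) / 4 = 98

98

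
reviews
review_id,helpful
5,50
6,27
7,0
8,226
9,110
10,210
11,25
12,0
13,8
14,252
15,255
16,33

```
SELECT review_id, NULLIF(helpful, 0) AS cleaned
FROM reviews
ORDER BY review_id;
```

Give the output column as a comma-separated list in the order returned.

50, 27, NULL, 226, 110, 210, 25, NULL, 8, 252, 255, 33

review_id=5: helpful=50 vs 0: differ → 50
review_id=6: helpful=27 vs 0: differ → 27
review_id=7: helpful=0 vs 0: equal → NULL
review_id=8: helpful=226 vs 0: differ → 226
review_id=9: helpful=110 vs 0: differ → 110
review_id=10: helpful=210 vs 0: differ → 210
review_id=11: helpful=25 vs 0: differ → 25
review_id=12: helpful=0 vs 0: equal → NULL
review_id=13: helpful=8 vs 0: differ → 8
review_id=14: helpful=252 vs 0: differ → 252
review_id=15: helpful=255 vs 0: differ → 255
review_id=16: helpful=33 vs 0: differ → 33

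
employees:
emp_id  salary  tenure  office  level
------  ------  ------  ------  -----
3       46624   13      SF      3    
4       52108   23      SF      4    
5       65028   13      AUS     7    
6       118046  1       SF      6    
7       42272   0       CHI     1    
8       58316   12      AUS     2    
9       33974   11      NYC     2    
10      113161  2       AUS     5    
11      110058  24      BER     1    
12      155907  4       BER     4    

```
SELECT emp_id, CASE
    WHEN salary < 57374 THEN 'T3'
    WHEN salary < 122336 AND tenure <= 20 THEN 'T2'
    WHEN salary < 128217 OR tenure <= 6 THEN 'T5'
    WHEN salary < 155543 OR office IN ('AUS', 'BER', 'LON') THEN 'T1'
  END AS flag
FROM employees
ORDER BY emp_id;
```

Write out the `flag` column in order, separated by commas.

T3, T3, T2, T2, T3, T2, T3, T2, T5, T5

emp_id=3: salary < 57374 → T3
emp_id=4: salary < 57374 → T3
emp_id=5: salary < 122336 AND tenure <= 20 → T2
emp_id=6: salary < 122336 AND tenure <= 20 → T2
emp_id=7: salary < 57374 → T3
emp_id=8: salary < 122336 AND tenure <= 20 → T2
emp_id=9: salary < 57374 → T3
emp_id=10: salary < 122336 AND tenure <= 20 → T2
emp_id=11: salary < 128217 OR tenure <= 6 → T5
emp_id=12: salary < 128217 OR tenure <= 6 → T5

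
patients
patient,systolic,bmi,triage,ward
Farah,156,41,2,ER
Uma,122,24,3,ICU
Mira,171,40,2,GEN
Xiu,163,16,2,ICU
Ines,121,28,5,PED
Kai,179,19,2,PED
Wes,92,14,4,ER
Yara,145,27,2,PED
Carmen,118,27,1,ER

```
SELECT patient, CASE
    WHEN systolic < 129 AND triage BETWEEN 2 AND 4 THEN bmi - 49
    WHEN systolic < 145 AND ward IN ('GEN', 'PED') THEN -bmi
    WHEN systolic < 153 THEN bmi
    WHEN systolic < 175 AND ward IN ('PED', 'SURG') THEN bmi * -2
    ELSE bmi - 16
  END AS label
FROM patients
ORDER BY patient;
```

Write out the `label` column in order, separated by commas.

27, 25, -28, 3, 24, -25, -35, 0, 27

patient=Carmen: systolic < 153 → 27
patient=Farah: ELSE → 25
patient=Ines: systolic < 145 AND ward IN ('GEN', 'PED') → -28
patient=Kai: ELSE → 3
patient=Mira: ELSE → 24
patient=Uma: systolic < 129 AND triage BETWEEN 2 AND 4 → -25
patient=Wes: systolic < 129 AND triage BETWEEN 2 AND 4 → -35
patient=Xiu: ELSE → 0
patient=Yara: systolic < 153 → 27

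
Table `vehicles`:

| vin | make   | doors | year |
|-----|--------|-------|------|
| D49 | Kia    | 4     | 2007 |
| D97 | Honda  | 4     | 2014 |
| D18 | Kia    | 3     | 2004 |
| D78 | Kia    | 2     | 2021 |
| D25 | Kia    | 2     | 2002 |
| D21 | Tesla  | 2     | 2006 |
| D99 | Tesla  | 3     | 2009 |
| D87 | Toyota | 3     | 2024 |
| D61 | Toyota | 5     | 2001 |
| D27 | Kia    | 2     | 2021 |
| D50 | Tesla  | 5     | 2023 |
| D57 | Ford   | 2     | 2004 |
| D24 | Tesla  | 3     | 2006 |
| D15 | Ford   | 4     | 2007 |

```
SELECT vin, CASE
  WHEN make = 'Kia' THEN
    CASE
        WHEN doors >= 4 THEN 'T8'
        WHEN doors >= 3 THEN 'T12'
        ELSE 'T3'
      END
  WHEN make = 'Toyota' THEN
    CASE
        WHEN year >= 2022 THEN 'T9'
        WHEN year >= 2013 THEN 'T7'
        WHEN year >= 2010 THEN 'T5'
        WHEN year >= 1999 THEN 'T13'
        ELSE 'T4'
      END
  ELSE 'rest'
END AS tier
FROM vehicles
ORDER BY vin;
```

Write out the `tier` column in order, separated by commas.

rest, T12, rest, rest, T3, T3, T8, rest, rest, T13, T3, T9, rest, rest

vin=D15: make='Ford' → outer ELSE → rest
vin=D18: make='Kia' → inner[doors >= 3] → T12
vin=D21: make='Tesla' → outer ELSE → rest
vin=D24: make='Tesla' → outer ELSE → rest
vin=D25: make='Kia' → inner[ELSE] → T3
vin=D27: make='Kia' → inner[ELSE] → T3
vin=D49: make='Kia' → inner[doors >= 4] → T8
vin=D50: make='Tesla' → outer ELSE → rest
vin=D57: make='Ford' → outer ELSE → rest
vin=D61: make='Toyota' → inner[year >= 1999] → T13
vin=D78: make='Kia' → inner[ELSE] → T3
vin=D87: make='Toyota' → inner[year >= 2022] → T9
vin=D97: make='Honda' → outer ELSE → rest
vin=D99: make='Tesla' → outer ELSE → rest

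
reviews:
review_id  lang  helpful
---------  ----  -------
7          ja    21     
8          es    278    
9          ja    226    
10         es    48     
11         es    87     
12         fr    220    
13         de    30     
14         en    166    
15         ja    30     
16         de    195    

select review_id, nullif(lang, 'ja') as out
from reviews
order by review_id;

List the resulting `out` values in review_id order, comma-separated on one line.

review_id=7: lang=ja vs ja: equal → NULL
review_id=8: lang=es vs ja: differ → es
review_id=9: lang=ja vs ja: equal → NULL
review_id=10: lang=es vs ja: differ → es
review_id=11: lang=es vs ja: differ → es
review_id=12: lang=fr vs ja: differ → fr
review_id=13: lang=de vs ja: differ → de
review_id=14: lang=en vs ja: differ → en
review_id=15: lang=ja vs ja: equal → NULL
review_id=16: lang=de vs ja: differ → de

NULL, es, NULL, es, es, fr, de, en, NULL, de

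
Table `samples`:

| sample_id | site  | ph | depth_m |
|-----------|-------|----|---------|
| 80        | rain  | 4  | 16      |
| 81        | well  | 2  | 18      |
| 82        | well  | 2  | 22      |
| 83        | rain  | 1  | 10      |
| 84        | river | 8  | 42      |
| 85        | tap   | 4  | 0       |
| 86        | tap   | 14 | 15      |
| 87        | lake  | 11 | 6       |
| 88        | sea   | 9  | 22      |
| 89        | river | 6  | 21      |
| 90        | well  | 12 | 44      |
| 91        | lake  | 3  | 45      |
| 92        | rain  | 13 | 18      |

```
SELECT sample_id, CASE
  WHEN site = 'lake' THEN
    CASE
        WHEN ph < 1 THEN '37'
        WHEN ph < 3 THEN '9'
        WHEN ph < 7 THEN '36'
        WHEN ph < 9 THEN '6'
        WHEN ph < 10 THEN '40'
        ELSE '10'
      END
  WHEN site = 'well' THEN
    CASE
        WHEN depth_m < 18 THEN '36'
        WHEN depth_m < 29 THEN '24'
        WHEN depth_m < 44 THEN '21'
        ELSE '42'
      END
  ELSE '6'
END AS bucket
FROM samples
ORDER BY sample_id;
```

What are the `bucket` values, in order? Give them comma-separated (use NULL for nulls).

sample_id=80: site='rain' → outer ELSE → 6
sample_id=81: site='well' → inner[depth_m < 29] → 24
sample_id=82: site='well' → inner[depth_m < 29] → 24
sample_id=83: site='rain' → outer ELSE → 6
sample_id=84: site='river' → outer ELSE → 6
sample_id=85: site='tap' → outer ELSE → 6
sample_id=86: site='tap' → outer ELSE → 6
sample_id=87: site='lake' → inner[ELSE] → 10
sample_id=88: site='sea' → outer ELSE → 6
sample_id=89: site='river' → outer ELSE → 6
sample_id=90: site='well' → inner[ELSE] → 42
sample_id=91: site='lake' → inner[ph < 7] → 36
sample_id=92: site='rain' → outer ELSE → 6

6, 24, 24, 6, 6, 6, 6, 10, 6, 6, 42, 36, 6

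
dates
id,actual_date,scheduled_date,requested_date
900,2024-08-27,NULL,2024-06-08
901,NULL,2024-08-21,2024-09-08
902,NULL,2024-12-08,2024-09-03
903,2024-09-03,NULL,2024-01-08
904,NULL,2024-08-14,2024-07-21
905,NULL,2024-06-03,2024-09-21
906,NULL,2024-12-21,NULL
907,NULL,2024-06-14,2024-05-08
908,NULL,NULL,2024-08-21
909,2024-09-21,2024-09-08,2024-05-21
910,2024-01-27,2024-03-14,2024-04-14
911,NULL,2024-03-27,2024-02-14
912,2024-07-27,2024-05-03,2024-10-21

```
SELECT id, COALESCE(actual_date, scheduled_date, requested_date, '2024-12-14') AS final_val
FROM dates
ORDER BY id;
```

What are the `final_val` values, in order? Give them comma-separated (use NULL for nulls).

id=900: actual_date=2024-08-27 → 2024-08-27
id=901: actual_date=NULL, scheduled_date=2024-08-21 → 2024-08-21
id=902: actual_date=NULL, scheduled_date=2024-12-08 → 2024-12-08
id=903: actual_date=2024-09-03 → 2024-09-03
id=904: actual_date=NULL, scheduled_date=2024-08-14 → 2024-08-14
id=905: actual_date=NULL, scheduled_date=2024-06-03 → 2024-06-03
id=906: actual_date=NULL, scheduled_date=2024-12-21 → 2024-12-21
id=907: actual_date=NULL, scheduled_date=2024-06-14 → 2024-06-14
id=908: actual_date=NULL, scheduled_date=NULL, requested_date=2024-08-21 → 2024-08-21
id=909: actual_date=2024-09-21 → 2024-09-21
id=910: actual_date=2024-01-27 → 2024-01-27
id=911: actual_date=NULL, scheduled_date=2024-03-27 → 2024-03-27
id=912: actual_date=2024-07-27 → 2024-07-27

2024-08-27, 2024-08-21, 2024-12-08, 2024-09-03, 2024-08-14, 2024-06-03, 2024-12-21, 2024-06-14, 2024-08-21, 2024-09-21, 2024-01-27, 2024-03-27, 2024-07-27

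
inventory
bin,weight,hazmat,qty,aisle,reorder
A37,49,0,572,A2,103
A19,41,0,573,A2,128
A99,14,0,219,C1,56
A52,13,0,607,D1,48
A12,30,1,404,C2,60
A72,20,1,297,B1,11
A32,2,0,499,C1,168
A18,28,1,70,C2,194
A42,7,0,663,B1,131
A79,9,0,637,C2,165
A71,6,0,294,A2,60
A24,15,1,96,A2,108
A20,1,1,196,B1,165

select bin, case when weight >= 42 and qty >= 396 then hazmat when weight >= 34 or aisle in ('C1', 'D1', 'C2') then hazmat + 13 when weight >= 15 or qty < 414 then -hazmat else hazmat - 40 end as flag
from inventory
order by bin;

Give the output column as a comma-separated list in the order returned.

bin=A12: weight >= 34 or aisle in ('C1', 'D1', 'C2') → 14
bin=A18: weight >= 34 or aisle in ('C1', 'D1', 'C2') → 14
bin=A19: weight >= 34 or aisle in ('C1', 'D1', 'C2') → 13
bin=A20: weight >= 15 or qty < 414 → -1
bin=A24: weight >= 15 or qty < 414 → -1
bin=A32: weight >= 34 or aisle in ('C1', 'D1', 'C2') → 13
bin=A37: weight >= 42 and qty >= 396 → 0
bin=A42: ELSE → -40
bin=A52: weight >= 34 or aisle in ('C1', 'D1', 'C2') → 13
bin=A71: weight >= 15 or qty < 414 → 0
bin=A72: weight >= 15 or qty < 414 → -1
bin=A79: weight >= 34 or aisle in ('C1', 'D1', 'C2') → 13
bin=A99: weight >= 34 or aisle in ('C1', 'D1', 'C2') → 13

14, 14, 13, -1, -1, 13, 0, -40, 13, 0, -1, 13, 13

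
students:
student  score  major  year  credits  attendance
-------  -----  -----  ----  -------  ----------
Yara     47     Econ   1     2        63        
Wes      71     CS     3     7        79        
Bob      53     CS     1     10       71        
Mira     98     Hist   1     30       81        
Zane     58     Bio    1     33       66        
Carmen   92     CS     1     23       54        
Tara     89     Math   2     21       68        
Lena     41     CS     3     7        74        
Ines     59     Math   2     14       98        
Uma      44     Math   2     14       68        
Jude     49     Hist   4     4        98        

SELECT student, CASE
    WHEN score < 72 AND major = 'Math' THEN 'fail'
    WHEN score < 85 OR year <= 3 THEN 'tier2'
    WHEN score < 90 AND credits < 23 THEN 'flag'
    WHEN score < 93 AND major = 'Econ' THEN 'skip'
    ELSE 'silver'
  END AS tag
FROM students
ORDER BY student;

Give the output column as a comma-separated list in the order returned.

student=Bob: score < 85 OR year <= 3 → tier2
student=Carmen: score < 85 OR year <= 3 → tier2
student=Ines: score < 72 AND major = 'Math' → fail
student=Jude: score < 85 OR year <= 3 → tier2
student=Lena: score < 85 OR year <= 3 → tier2
student=Mira: score < 85 OR year <= 3 → tier2
student=Tara: score < 85 OR year <= 3 → tier2
student=Uma: score < 72 AND major = 'Math' → fail
student=Wes: score < 85 OR year <= 3 → tier2
student=Yara: score < 85 OR year <= 3 → tier2
student=Zane: score < 85 OR year <= 3 → tier2

tier2, tier2, fail, tier2, tier2, tier2, tier2, fail, tier2, tier2, tier2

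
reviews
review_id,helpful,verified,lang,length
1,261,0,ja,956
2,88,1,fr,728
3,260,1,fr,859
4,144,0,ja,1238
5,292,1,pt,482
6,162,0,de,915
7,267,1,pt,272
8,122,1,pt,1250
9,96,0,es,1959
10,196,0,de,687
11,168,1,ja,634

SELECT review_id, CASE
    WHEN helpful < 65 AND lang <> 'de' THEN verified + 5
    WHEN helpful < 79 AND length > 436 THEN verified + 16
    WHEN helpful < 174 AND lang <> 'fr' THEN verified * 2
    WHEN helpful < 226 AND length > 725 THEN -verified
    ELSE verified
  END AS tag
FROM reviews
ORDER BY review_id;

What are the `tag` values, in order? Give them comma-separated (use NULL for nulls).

0, -1, 1, 0, 1, 0, 1, 2, 0, 0, 2

review_id=1: ELSE → 0
review_id=2: helpful < 226 AND length > 725 → -1
review_id=3: ELSE → 1
review_id=4: helpful < 174 AND lang <> 'fr' → 0
review_id=5: ELSE → 1
review_id=6: helpful < 174 AND lang <> 'fr' → 0
review_id=7: ELSE → 1
review_id=8: helpful < 174 AND lang <> 'fr' → 2
review_id=9: helpful < 174 AND lang <> 'fr' → 0
review_id=10: ELSE → 0
review_id=11: helpful < 174 AND lang <> 'fr' → 2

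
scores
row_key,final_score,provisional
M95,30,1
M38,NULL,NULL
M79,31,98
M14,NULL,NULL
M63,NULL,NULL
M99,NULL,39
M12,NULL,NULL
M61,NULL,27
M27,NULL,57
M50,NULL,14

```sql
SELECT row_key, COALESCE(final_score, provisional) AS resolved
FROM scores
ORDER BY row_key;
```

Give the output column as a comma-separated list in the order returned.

NULL, NULL, 57, NULL, 14, 27, NULL, 31, 30, 39

row_key=M12: final_score=NULL, provisional=NULL (all NULL) → NULL
row_key=M14: final_score=NULL, provisional=NULL (all NULL) → NULL
row_key=M27: final_score=NULL, provisional=57 → 57
row_key=M38: final_score=NULL, provisional=NULL (all NULL) → NULL
row_key=M50: final_score=NULL, provisional=14 → 14
row_key=M61: final_score=NULL, provisional=27 → 27
row_key=M63: final_score=NULL, provisional=NULL (all NULL) → NULL
row_key=M79: final_score=31 → 31
row_key=M95: final_score=30 → 30
row_key=M99: final_score=NULL, provisional=39 → 39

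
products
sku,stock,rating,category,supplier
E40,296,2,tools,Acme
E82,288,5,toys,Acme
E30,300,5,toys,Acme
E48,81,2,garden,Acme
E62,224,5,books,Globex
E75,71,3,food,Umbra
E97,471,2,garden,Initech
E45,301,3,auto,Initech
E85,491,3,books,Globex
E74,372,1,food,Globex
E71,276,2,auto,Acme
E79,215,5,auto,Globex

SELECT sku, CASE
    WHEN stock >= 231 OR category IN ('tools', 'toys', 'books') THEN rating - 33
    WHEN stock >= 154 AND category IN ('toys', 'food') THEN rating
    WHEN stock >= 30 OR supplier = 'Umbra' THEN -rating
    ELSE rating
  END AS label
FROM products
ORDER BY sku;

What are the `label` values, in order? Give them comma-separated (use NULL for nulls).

sku=E30: stock >= 231 OR category IN ('tools', 'toys', 'books') → -28
sku=E40: stock >= 231 OR category IN ('tools', 'toys', 'books') → -31
sku=E45: stock >= 231 OR category IN ('tools', 'toys', 'books') → -30
sku=E48: stock >= 30 OR supplier = 'Umbra' → -2
sku=E62: stock >= 231 OR category IN ('tools', 'toys', 'books') → -28
sku=E71: stock >= 231 OR category IN ('tools', 'toys', 'books') → -31
sku=E74: stock >= 231 OR category IN ('tools', 'toys', 'books') → -32
sku=E75: stock >= 30 OR supplier = 'Umbra' → -3
sku=E79: stock >= 30 OR supplier = 'Umbra' → -5
sku=E82: stock >= 231 OR category IN ('tools', 'toys', 'books') → -28
sku=E85: stock >= 231 OR category IN ('tools', 'toys', 'books') → -30
sku=E97: stock >= 231 OR category IN ('tools', 'toys', 'books') → -31

-28, -31, -30, -2, -28, -31, -32, -3, -5, -28, -30, -31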